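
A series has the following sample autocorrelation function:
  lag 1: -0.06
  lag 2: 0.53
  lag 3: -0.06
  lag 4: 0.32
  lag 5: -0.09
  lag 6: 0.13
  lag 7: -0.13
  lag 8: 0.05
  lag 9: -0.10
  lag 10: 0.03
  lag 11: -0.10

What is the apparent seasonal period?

2

The largest autocorrelation is r_2 = 0.53, with a weaker echo at lag 4 (0.32); the remaining lags stay at or below 0.13.
The dominant spike at lag 2 indicates a seasonal period of 2.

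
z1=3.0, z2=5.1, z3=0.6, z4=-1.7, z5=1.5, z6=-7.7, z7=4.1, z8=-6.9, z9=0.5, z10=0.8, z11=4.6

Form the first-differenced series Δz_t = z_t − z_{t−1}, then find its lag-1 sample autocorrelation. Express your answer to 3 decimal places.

First differences Δz: 2.1, -4.5, -2.3, 3.2, -9.2, 11.8, -11.0, 7.4, 0.3, 3.8
Mean of differences = 0.1600
Numerator Σ(Δz_t−Δz̄)(Δz_{t+1}−Δz̄) = -351.6376
Denominator Σ(Δz_t−Δz̄)² = 454.1040
r_1(Δz) = -351.6376 / 454.1040 = -0.774

-0.774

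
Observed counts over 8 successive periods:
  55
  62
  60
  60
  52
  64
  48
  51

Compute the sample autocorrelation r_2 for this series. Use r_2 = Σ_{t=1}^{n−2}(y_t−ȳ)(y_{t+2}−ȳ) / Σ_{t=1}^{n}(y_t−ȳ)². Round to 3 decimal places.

0.091

Mean ȳ = (55 + 62 + 60 + 60 + 52 + 64 + 48 + 51)/8 = 56.5000
Deviations from mean: -1.5000, 5.5000, 3.5000, 3.5000, -4.5000, 7.5000, -8.5000, -5.5000
Σ(y_t−ȳ)(y_{t+2}−ȳ) = (-5.2500) + (19.2500) + (-15.7500) + (26.2500) + (38.2500) + (-41.2500) = 21.5000
Denominator Σ(y_t−ȳ)² = 236.0000
r_2 = 21.5000 / 236.0000 = 0.091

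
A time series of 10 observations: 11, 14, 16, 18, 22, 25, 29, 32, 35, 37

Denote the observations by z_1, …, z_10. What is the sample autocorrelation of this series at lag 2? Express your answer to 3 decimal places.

0.439

Mean z̄ = (11 + 14 + 16 + 18 + 22 + 25 + 29 + 32 + 35 + 37)/10 = 23.9000
Numerator Σ_{t=1}^{8}(z_t−z̄)(z_{t+2}−z̄) = 330.7800
Denominator Σ(z_t−z̄)² = 752.9000
r_2 = 330.7800 / 752.9000 = 0.439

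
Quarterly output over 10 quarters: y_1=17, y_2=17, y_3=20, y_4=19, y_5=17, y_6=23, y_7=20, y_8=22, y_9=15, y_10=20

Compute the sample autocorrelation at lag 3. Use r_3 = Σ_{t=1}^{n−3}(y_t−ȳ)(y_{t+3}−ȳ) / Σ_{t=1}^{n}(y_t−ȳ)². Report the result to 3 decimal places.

Mean ȳ = (17 + 17 + 20 + 19 + 17 + 23 + 20 + 22 + 15 + 20)/10 = 19.0000
Numerator Σ_{t=1}^{7}(y_t−ȳ)(y_{t+3}−ȳ) = -13.0000
Denominator Σ(y_t−ȳ)² = 56.0000
r_3 = -13.0000 / 56.0000 = -0.232

-0.232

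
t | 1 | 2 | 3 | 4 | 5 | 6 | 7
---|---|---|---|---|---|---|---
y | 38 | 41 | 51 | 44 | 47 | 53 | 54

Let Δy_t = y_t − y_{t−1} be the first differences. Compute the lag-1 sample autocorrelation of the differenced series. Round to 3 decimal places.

-0.472

First differences Δy: 3, 10, -7, 3, 6, 1
Mean of differences = 2.6667
Numerator Σ(Δy_t−Δȳ)(Δy_{t+1}−Δȳ) = -76.1111
Denominator Σ(Δy_t−Δȳ)² = 161.3333
r_1(Δy) = -76.1111 / 161.3333 = -0.472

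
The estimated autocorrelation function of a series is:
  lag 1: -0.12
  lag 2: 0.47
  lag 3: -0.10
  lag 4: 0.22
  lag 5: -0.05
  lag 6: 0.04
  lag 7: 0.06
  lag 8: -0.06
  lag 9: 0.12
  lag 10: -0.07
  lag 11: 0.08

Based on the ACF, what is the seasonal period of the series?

2

The largest autocorrelation is r_2 = 0.47, with a weaker echo at lag 4 (0.22); the remaining lags stay at or below 0.12.
The dominant spike at lag 2 indicates a seasonal period of 2.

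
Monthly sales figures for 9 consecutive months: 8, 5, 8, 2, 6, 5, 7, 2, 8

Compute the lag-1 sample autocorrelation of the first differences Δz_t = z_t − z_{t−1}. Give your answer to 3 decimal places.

-0.713

First differences Δz: -3, 3, -6, 4, -1, 2, -5, 6
Mean of differences = 0.0000
Numerator Σ(Δz_t−Δz̄)(Δz_{t+1}−Δz̄) = -97.0000
Denominator Σ(Δz_t−Δz̄)² = 136.0000
r_1(Δz) = -97.0000 / 136.0000 = -0.713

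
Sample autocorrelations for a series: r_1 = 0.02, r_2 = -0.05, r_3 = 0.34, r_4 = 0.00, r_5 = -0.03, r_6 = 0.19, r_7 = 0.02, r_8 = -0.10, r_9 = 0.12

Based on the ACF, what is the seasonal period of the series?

The largest autocorrelation is r_3 = 0.34, with a weaker echo at lag 6 (0.19); the remaining lags stay at or below 0.12.
The dominant spike at lag 3 indicates a seasonal period of 3.

3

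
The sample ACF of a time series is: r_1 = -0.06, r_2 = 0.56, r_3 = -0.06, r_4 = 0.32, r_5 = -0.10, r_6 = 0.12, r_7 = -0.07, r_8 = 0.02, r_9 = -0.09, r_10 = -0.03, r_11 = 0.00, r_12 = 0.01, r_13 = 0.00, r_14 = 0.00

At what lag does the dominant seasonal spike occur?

2

The largest autocorrelation is r_2 = 0.56, with a weaker echo at lag 4 (0.32); the remaining lags stay at or below 0.12.
The dominant spike at lag 2 indicates a seasonal period of 2.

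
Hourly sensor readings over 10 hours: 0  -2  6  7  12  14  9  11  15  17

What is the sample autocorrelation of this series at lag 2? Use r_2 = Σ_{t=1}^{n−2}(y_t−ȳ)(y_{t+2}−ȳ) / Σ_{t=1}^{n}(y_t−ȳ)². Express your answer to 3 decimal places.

Mean ȳ = (0 − 2 + 6 + 7 + 12 + 14 + 9 + 11 + 15 + 17)/10 = 8.9000
Numerator Σ_{t=1}^{8}(y_t−ȳ)(y_{t+2}−ȳ) = 56.4800
Denominator Σ(y_t−ȳ)² = 352.9000
r_2 = 56.4800 / 352.9000 = 0.160

0.160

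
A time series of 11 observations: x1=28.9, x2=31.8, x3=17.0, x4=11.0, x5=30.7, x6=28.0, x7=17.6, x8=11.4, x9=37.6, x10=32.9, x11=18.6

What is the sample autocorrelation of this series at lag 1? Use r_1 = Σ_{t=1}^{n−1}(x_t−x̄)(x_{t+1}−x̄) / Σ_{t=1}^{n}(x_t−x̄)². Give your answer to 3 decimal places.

Mean x̄ = (28.9 + 31.8 + 17.0 + 11.0 + 30.7 + 28.0 + 17.6 + 11.4 + 37.6 + 32.9 + 18.6)/11 = 24.1364
Numerator Σ_{t=1}^{10}(x_t−x̄)(x_{t+1}−x̄) = -29.3113
Denominator Σ(x_t−x̄)² = 856.5855
r_1 = -29.3113 / 856.5855 = -0.034

-0.034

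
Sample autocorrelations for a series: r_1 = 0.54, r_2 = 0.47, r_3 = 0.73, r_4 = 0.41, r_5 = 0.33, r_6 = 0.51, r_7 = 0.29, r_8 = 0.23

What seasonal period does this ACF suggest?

3

The largest autocorrelation is r_3 = 0.73; the remaining lags stay at or below 0.54. The elevated value at lag 1 (0.54), dropping to 0.47 at lag 2, reflects decaying short-term dependence rather than seasonality.
The dominant spike at lag 3 indicates a seasonal period of 3.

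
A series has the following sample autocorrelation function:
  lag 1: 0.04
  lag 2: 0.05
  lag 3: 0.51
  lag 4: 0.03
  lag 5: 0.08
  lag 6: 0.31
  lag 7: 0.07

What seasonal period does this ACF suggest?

The largest autocorrelation is r_3 = 0.51, with a weaker echo at lag 6 (0.31); the remaining lags stay at or below 0.08.
The dominant spike at lag 3 indicates a seasonal period of 3.

3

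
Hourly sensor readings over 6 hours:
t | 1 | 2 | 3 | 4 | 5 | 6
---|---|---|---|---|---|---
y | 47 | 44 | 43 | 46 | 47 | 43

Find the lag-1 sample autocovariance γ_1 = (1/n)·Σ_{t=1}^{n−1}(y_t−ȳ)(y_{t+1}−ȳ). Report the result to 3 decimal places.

-0.667

Mean ȳ = (47 + 44 + 43 + 46 + 47 + 43)/6 = 45.0000
Σ_{t=1}^{5}(y_t−ȳ)(y_{t+1}−ȳ) = -4.0000
γ_1 = -4.0000 / 6 = -0.667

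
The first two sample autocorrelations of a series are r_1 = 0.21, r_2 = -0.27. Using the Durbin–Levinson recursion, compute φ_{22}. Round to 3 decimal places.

φ_{22} = (r_2 − r_1²) / (1 − r_1²)
r_1² = (0.21)² = 0.0441
Numerator = -0.27 − 0.0441 = -0.3141; denominator = 1 − 0.0441 = 0.9559
φ_{22} = -0.3141 / 0.9559 = -0.329

-0.329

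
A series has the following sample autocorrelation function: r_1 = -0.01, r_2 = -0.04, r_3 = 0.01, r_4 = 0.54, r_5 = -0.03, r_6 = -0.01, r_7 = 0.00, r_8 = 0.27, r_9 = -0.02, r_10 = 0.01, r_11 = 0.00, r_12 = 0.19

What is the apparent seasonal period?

The largest autocorrelation is r_4 = 0.54, with weaker echoes at lags 8 (0.27) and 12 (0.19); the remaining lags stay at or below 0.01.
The dominant spike at lag 4 indicates a seasonal period of 4.

4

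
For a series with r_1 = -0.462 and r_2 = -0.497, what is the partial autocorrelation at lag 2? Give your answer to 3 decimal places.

φ_{22} = (r_2 − r_1²) / (1 − r_1²)
r_1² = (-0.462)² = 0.213444
Numerator = -0.497 − 0.2134 = -0.7104; denominator = 1 − 0.2134 = 0.7866
φ_{22} = -0.7104 / 0.7866 = -0.903

-0.903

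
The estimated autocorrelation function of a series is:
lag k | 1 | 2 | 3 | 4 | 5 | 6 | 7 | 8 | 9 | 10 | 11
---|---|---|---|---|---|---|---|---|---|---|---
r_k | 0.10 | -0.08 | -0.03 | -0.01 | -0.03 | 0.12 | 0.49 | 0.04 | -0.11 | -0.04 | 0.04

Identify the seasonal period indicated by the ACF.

7

The largest autocorrelation is r_7 = 0.49; the remaining lags stay at or below 0.12.
The dominant spike at lag 7 indicates a seasonal period of 7.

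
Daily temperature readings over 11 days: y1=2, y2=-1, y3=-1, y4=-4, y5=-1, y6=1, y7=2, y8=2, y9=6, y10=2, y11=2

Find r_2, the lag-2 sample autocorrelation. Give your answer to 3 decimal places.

Mean ȳ = (2 − 1 − 1 − 4 − 1 + 1 + 2 + 2 + 6 + 2 + 2)/11 = 0.9091
Numerator Σ_{t=1}^{9}(y_t−ȳ)(y_{t+2}−ȳ) = 20.8017
Denominator Σ(y_t−ȳ)² = 66.9091
r_2 = 20.8017 / 66.9091 = 0.311

0.311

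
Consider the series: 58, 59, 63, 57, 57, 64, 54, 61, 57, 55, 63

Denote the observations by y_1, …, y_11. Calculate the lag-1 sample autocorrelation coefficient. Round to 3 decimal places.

-0.534

Mean ȳ = (58 + 59 + 63 + 57 + 57 + 64 + 54 + 61 + 57 + 55 + 63)/11 = 58.9091
Numerator Σ_{t=1}^{10}(y_t−ȳ)(y_{t+1}−ȳ) = -61.3719
Denominator Σ(y_t−ȳ)² = 114.9091
r_1 = -61.3719 / 114.9091 = -0.534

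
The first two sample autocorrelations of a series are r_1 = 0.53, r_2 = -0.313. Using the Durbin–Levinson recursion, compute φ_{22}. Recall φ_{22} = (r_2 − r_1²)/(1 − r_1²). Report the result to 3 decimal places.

-0.826

φ_{22} = (r_2 − r_1²) / (1 − r_1²)
r_1² = (0.53)² = 0.2809
Numerator = -0.313 − 0.2809 = -0.5939; denominator = 1 − 0.2809 = 0.7191
φ_{22} = -0.5939 / 0.7191 = -0.826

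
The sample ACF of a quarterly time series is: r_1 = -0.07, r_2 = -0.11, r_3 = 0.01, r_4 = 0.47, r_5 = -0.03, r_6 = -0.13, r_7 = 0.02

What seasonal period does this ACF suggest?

The largest autocorrelation is r_4 = 0.47; the remaining lags stay at or below 0.02.
The dominant spike at lag 4 indicates a seasonal period of 4.

4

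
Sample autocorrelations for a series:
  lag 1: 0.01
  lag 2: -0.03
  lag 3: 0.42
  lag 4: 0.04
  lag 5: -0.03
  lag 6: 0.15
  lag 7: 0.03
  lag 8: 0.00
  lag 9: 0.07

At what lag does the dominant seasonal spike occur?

The largest autocorrelation is r_3 = 0.42, with a weaker echo at lag 6 (0.15); the remaining lags stay at or below 0.07.
The dominant spike at lag 3 indicates a seasonal period of 3.

3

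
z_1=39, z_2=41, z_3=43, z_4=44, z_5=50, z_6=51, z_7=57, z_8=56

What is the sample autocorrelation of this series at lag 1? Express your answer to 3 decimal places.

Mean z̄ = (39 + 41 + 43 + 44 + 50 + 51 + 57 + 56)/8 = 47.6250
Numerator Σ_{t=1}^{7}(z_t−z̄)(z_{t+1}−z̄) = 214.1094
Denominator Σ(z_t−z̄)² = 327.8750
r_1 = 214.1094 / 327.8750 = 0.653

0.653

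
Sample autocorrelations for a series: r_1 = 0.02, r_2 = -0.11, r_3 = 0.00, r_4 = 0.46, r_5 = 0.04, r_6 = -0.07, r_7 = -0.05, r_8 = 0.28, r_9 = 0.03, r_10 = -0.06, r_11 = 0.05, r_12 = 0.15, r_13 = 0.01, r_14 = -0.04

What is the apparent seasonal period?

The largest autocorrelation is r_4 = 0.46, with weaker echoes at lags 8 (0.28) and 12 (0.15); the remaining lags stay at or below 0.05.
The dominant spike at lag 4 indicates a seasonal period of 4.

4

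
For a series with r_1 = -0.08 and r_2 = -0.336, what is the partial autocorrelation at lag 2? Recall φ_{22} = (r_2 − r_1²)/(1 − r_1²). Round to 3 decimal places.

φ_{22} = (r_2 − r_1²) / (1 − r_1²)
r_1² = (-0.08)² = 0.0064
Numerator = -0.336 − 0.0064 = -0.3424; denominator = 1 − 0.0064 = 0.9936
φ_{22} = -0.3424 / 0.9936 = -0.345

-0.345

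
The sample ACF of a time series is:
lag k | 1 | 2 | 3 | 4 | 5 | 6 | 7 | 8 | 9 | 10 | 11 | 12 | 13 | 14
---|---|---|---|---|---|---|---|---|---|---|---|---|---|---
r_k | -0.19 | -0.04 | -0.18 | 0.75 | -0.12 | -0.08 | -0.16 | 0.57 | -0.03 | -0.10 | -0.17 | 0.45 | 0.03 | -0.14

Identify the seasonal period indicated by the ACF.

4

The largest autocorrelation is r_4 = 0.75, with weaker echoes at lags 8 (0.57) and 12 (0.45); the remaining lags stay at or below 0.03.
The dominant spike at lag 4 indicates a seasonal period of 4.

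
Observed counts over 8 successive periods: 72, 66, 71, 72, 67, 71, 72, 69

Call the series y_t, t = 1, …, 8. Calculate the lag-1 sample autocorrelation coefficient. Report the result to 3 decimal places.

Mean ȳ = (72 + 66 + 71 + 72 + 67 + 71 + 72 + 69)/8 = 70.0000
Deviations from mean: 2.0000, -4.0000, 1.0000, 2.0000, -3.0000, 1.0000, 2.0000, -1.0000
Σ(y_t−ȳ)(y_{t+1}−ȳ) = (-8.0000) + (-4.0000) + (2.0000) + (-6.0000) + (-3.0000) + (2.0000) + (-2.0000) = -19.0000
Denominator Σ(y_t−ȳ)² = 40.0000
r_1 = -19.0000 / 40.0000 = -0.475

-0.475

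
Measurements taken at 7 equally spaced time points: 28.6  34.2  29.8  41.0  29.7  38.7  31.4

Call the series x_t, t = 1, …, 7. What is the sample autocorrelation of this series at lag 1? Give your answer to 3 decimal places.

-0.657

Mean x̄ = (28.6 + 34.2 + 29.8 + 41.0 + 29.7 + 38.7 + 31.4)/7 = 33.3429
Deviations from mean: -4.7429, 0.8571, -3.5429, 7.6571, -3.6429, 5.3571, -1.9429
Numerator Σ_{t=1}^{6}(x_t−x̄)(x_{t+1}−x̄) = -92.0476
Denominator Σ(x_t−x̄)² = 140.1571
r_1 = -92.0476 / 140.1571 = -0.657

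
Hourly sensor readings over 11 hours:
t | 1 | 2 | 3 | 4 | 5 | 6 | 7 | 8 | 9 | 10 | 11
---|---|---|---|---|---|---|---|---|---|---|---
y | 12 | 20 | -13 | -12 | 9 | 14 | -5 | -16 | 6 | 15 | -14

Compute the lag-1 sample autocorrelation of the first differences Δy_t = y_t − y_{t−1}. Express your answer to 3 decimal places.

First differences Δy: 8, -33, 1, 21, 5, -19, -11, 22, 9, -29
Mean of differences = -2.6000
Numerator Σ(Δy_t−Δȳ)(Δy_{t+1}−Δȳ) = -381.7600
Denominator Σ(Δy_t−Δȳ)² = 3440.4000
r_1(Δy) = -381.7600 / 3440.4000 = -0.111

-0.111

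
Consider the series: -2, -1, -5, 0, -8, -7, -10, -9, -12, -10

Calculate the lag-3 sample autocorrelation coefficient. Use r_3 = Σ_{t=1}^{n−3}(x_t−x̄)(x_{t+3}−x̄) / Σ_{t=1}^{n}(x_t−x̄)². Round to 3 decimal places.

0.102

Mean x̄ = (-2 − 1 − 5 + 0 − 8 − 7 − 10 − 9 − 12 − 10)/10 = -6.4000
Σ(x_t−x̄)(x_{t+3}−x̄) = (28.1600) + (-8.6400) + (-0.8400) + (-23.0400) + (4.1600) + (3.3600) + (12.9600) = 16.1200
Denominator Σ(x_t−x̄)² = 158.4000
r_3 = 16.1200 / 158.4000 = 0.102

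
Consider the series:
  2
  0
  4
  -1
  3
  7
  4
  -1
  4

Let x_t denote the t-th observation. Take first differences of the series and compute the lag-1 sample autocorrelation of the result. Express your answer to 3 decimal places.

-0.397

First differences Δx: -2, 4, -5, 4, 4, -3, -5, 5
Mean of differences = 0.2500
Numerator Σ(Δx_t−Δx̄)(Δx_{t+1}−Δx̄) = -53.8125
Denominator Σ(Δx_t−Δx̄)² = 135.5000
r_1(Δx) = -53.8125 / 135.5000 = -0.397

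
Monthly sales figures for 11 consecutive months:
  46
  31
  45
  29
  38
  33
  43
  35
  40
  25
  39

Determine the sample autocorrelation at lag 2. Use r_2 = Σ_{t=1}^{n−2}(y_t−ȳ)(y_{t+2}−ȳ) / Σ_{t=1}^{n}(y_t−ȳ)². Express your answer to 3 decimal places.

Mean ȳ = (46 + 31 + 45 + 29 + 38 + 33 + 43 + 35 + 40 + 25 + 39)/11 = 36.7273
Numerator Σ_{t=1}^{9}(y_t−ȳ)(y_{t+2}−ȳ) = 222.9421
Denominator Σ(y_t−ȳ)² = 458.1818
r_2 = 222.9421 / 458.1818 = 0.487

0.487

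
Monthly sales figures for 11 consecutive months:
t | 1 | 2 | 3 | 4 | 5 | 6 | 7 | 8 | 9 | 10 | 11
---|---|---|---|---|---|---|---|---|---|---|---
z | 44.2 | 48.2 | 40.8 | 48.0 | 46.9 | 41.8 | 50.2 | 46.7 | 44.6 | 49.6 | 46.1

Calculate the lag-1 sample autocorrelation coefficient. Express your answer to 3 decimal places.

-0.535

Mean z̄ = (44.2 + 48.2 + 40.8 + 48.0 + 46.9 + 41.8 + 50.2 + 46.7 + 44.6 + 49.6 + 46.1)/11 = 46.1000
Numerator Σ_{t=1}^{10}(z_t−z̄)(z_{t+1}−z̄) = -48.4300
Denominator Σ(z_t−z̄)² = 90.5200
r_1 = -48.4300 / 90.5200 = -0.535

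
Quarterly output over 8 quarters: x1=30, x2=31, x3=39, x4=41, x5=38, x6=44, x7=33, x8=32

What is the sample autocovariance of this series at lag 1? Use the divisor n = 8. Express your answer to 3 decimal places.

5.500

Mean x̄ = (30 + 31 + 39 + 41 + 38 + 44 + 33 + 32)/8 = 36.0000
Deviations: -6.0000, -5.0000, 3.0000, 5.0000, 2.0000, 8.0000, -3.0000, -4.0000
Σ_{t=1}^{7}(x_t−x̄)(x_{t+1}−x̄) = 44.0000
γ_1 = 44.0000 / 8 = 5.500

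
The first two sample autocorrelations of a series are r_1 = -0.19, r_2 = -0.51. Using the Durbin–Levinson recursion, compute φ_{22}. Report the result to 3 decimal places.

-0.567

φ_{22} = (r_2 − r_1²) / (1 − r_1²)
r_1² = (-0.19)² = 0.0361
Numerator = -0.51 − 0.0361 = -0.5461; denominator = 1 − 0.0361 = 0.9639
φ_{22} = -0.5461 / 0.9639 = -0.567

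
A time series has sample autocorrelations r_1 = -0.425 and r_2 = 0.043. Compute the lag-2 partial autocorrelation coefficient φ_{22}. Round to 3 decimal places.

-0.168

φ_{22} = (r_2 − r_1²) / (1 − r_1²)
r_1² = (-0.425)² = 0.180625
Numerator = 0.043 − 0.1806 = -0.1376; denominator = 1 − 0.1806 = 0.8194
φ_{22} = -0.1376 / 0.8194 = -0.168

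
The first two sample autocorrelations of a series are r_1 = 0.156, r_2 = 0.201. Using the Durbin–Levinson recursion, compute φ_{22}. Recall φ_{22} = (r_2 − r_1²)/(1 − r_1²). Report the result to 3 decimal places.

φ_{22} = (r_2 − r_1²) / (1 − r_1²)
r_1² = (0.156)² = 0.024336
Numerator = 0.201 − 0.0243 = 0.1767; denominator = 1 − 0.0243 = 0.9757
φ_{22} = 0.1767 / 0.9757 = 0.181

0.181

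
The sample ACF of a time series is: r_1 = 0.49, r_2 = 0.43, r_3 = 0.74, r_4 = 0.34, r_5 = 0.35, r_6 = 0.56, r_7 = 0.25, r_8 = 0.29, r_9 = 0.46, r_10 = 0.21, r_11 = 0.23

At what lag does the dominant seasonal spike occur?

The largest autocorrelation is r_3 = 0.74, with a weaker echo at lag 6 (0.56); the remaining lags stay at or below 0.49. The elevated value at lag 1 (0.49), dropping to 0.43 at lag 2, reflects decaying short-term dependence rather than seasonality.
The dominant spike at lag 3 indicates a seasonal period of 3.

3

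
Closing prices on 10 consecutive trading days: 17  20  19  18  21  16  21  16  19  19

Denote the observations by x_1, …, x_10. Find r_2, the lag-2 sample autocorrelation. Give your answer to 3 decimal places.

Mean x̄ = (17 + 20 + 19 + 18 + 21 + 16 + 21 + 16 + 19 + 19)/10 = 18.6000
Numerator Σ_{t=1}^{8}(x_t−x̄)(x_{t+2}−x̄) = 13.4800
Denominator Σ(x_t−x̄)² = 30.4000
r_2 = 13.4800 / 30.4000 = 0.443

0.443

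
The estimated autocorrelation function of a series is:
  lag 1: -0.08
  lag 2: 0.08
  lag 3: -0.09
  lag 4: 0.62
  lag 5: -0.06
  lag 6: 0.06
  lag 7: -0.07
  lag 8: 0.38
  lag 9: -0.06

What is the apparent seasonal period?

4

The largest autocorrelation is r_4 = 0.62, with a weaker echo at lag 8 (0.38); the remaining lags stay at or below 0.08.
The dominant spike at lag 4 indicates a seasonal period of 4.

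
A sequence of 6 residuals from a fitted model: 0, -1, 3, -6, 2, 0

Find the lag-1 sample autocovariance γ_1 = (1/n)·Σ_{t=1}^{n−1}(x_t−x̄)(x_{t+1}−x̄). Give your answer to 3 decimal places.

-5.630

Mean x̄ = (0 − 1 + 3 − 6 + 2 + 0)/6 = -0.3333
Σ_{t=1}^{5}(x_t−x̄)(x_{t+1}−x̄) = -33.7778
γ_1 = -33.7778 / 6 = -5.630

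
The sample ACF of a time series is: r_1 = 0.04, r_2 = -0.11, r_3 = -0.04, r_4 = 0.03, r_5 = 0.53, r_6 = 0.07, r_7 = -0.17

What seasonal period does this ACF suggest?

5

The largest autocorrelation is r_5 = 0.53; the remaining lags stay at or below 0.07.
The dominant spike at lag 5 indicates a seasonal period of 5.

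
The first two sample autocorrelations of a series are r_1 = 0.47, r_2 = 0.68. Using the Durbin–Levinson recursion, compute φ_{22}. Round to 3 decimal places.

0.589

φ_{22} = (r_2 − r_1²) / (1 − r_1²)
r_1² = (0.47)² = 0.2209
Numerator = 0.68 − 0.2209 = 0.4591; denominator = 1 − 0.2209 = 0.7791
φ_{22} = 0.4591 / 0.7791 = 0.589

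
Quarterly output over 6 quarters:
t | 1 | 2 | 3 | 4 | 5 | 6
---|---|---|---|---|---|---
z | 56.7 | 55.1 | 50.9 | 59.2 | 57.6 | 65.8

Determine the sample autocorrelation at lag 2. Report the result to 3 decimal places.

0.122

Mean z̄ = (56.7 + 55.1 + 50.9 + 59.2 + 57.6 + 65.8)/6 = 57.5500
Σ(z_t−z̄)(z_{t+2}−z̄) = (5.6525) + (-4.0425) + (-0.3325) + (13.6125) = 14.8900
Denominator Σ(z_t−z̄)² = 121.7350
r_2 = 14.8900 / 121.7350 = 0.122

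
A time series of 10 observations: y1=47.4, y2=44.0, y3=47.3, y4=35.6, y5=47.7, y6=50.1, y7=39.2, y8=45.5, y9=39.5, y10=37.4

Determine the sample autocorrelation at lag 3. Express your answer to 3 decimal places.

0.167

Mean ȳ = (47.4 + 44.0 + 47.3 + 35.6 + 47.7 + 50.1 + 39.2 + 45.5 + 39.5 + 37.4)/10 = 43.3700
Σ(y_t−ȳ)(y_{t+3}−ȳ) = (-31.3131) + (2.7279) + (26.4489) + (32.4009) + (9.2229) + (-26.0451) + (24.8949) = 38.3373
Denominator Σ(y_t−ȳ)² = 229.0410
r_3 = 38.3373 / 229.0410 = 0.167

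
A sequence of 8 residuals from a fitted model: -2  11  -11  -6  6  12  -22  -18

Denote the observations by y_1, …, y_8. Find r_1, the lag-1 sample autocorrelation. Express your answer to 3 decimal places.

Mean ȳ = (-2 + 11 − 11 − 6 + 6 + 12 − 22 − 18)/8 = -3.7500
Deviations from mean: 1.7500, 14.7500, -7.2500, -2.2500, 9.7500, 15.7500, -18.2500, -14.2500
Σ(y_t−ȳ)(y_{t+1}−ȳ) = (25.8125) + (-106.9375) + (16.3125) + (-21.9375) + (153.5625) + (-287.4375) + (260.0625) = 39.4375
Denominator Σ(y_t−ȳ)² = 1157.5000
r_1 = 39.4375 / 1157.5000 = 0.034

0.034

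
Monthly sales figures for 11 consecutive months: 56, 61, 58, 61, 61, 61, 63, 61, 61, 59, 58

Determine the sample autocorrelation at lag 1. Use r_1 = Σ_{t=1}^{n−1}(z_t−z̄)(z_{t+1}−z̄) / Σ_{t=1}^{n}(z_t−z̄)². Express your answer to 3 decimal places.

Mean z̄ = (56 + 61 + 58 + 61 + 61 + 61 + 63 + 61 + 61 + 59 + 58)/11 = 60.0000
Numerator Σ_{t=1}^{10}(z_t−z̄)(z_{t+1}−z̄) = 2.0000
Denominator Σ(z_t−z̄)² = 40.0000
r_1 = 2.0000 / 40.0000 = 0.050

0.050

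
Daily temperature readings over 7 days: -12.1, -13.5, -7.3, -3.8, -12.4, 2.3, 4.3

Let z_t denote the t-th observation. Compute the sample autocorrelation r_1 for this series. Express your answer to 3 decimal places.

0.223

Mean z̄ = (-12.1 − 13.5 − 7.3 − 3.8 − 12.4 + 2.3 + 4.3)/7 = -6.0714
Deviations from mean: -6.0286, -7.4286, -1.2286, 2.2714, -6.3286, 8.3714, 10.3714
Numerator Σ_{t=1}^{6}(z_t−z̄)(z_{t+1}−z̄) = 70.5892
Denominator Σ(z_t−z̄)² = 315.8943
r_1 = 70.5892 / 315.8943 = 0.223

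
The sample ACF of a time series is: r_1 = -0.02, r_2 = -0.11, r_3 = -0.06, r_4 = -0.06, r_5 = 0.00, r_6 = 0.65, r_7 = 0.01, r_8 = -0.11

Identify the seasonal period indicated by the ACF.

6

The largest autocorrelation is r_6 = 0.65; the remaining lags stay at or below 0.01.
The dominant spike at lag 6 indicates a seasonal period of 6.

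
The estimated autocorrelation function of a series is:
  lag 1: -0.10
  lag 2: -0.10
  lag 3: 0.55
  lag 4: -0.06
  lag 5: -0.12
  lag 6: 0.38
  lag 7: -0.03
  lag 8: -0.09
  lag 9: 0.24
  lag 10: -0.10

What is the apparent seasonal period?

3

The largest autocorrelation is r_3 = 0.55, with weaker echoes at lags 6 (0.38) and 9 (0.24); the remaining lags stay at or below -0.03.
The dominant spike at lag 3 indicates a seasonal period of 3.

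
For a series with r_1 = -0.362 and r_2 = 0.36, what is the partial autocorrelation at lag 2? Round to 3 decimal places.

0.263

φ_{22} = (r_2 − r_1²) / (1 − r_1²)
r_1² = (-0.362)² = 0.131044
Numerator = 0.36 − 0.1310 = 0.2290; denominator = 1 − 0.1310 = 0.8690
φ_{22} = 0.2290 / 0.8690 = 0.263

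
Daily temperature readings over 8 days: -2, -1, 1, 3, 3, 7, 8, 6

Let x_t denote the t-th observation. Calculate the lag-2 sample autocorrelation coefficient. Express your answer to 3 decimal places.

Mean x̄ = (-2 − 1 + 1 + 3 + 3 + 7 + 8 + 6)/8 = 3.1250
Numerator Σ_{t=1}^{6}(x_t−x̄)(x_{t+2}−x̄) = 21.7188
Denominator Σ(x_t−x̄)² = 94.8750
r_2 = 21.7188 / 94.8750 = 0.229

0.229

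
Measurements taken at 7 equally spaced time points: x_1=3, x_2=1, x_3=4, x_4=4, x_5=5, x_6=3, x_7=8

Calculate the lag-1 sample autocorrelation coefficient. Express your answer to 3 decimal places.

Mean x̄ = (3 + 1 + 4 + 4 + 5 + 3 + 8)/7 = 4.0000
Σ(x_t−x̄)(x_{t+1}−x̄) = (3.0000) + (0.0000) + (0.0000) + (0.0000) + (-1.0000) + (-4.0000) = -2.0000
Denominator Σ(x_t−x̄)² = 28.0000
r_1 = -2.0000 / 28.0000 = -0.071

-0.071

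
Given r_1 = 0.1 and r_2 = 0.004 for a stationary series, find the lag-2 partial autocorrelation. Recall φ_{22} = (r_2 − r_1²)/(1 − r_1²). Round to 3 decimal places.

-0.006

φ_{22} = (r_2 − r_1²) / (1 − r_1²)
r_1² = (0.1)² = 0.01
Numerator = 0.004 − 0.0100 = -0.0060; denominator = 1 − 0.0100 = 0.9900
φ_{22} = -0.0060 / 0.9900 = -0.006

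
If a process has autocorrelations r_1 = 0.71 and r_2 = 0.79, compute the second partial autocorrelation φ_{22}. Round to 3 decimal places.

φ_{22} = (r_2 − r_1²) / (1 − r_1²)
r_1² = (0.71)² = 0.5041
Numerator = 0.79 − 0.5041 = 0.2859; denominator = 1 − 0.5041 = 0.4959
φ_{22} = 0.2859 / 0.4959 = 0.577

0.577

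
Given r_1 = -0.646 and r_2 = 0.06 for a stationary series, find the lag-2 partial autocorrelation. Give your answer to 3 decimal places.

φ_{22} = (r_2 − r_1²) / (1 − r_1²)
r_1² = (-0.646)² = 0.417316
Numerator = 0.06 − 0.4173 = -0.3573; denominator = 1 − 0.4173 = 0.5827
φ_{22} = -0.3573 / 0.5827 = -0.613

-0.613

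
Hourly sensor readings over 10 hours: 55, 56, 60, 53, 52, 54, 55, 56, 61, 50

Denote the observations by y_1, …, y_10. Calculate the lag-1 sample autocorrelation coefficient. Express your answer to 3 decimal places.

Mean ȳ = (55 + 56 + 60 + 53 + 52 + 54 + 55 + 56 + 61 + 50)/10 = 55.2000
Numerator Σ_{t=1}^{9}(y_t−ȳ)(y_{t+1}−ȳ) = -21.4400
Denominator Σ(y_t−ȳ)² = 101.6000
r_1 = -21.4400 / 101.6000 = -0.211

-0.211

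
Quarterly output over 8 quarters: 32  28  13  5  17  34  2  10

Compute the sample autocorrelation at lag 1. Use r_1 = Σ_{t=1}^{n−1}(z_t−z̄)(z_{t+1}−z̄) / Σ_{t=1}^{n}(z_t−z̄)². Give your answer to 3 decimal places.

0.019

Mean z̄ = (32 + 28 + 13 + 5 + 17 + 34 + 2 + 10)/8 = 17.6250
Deviations from mean: 14.3750, 10.3750, -4.6250, -12.6250, -0.6250, 16.3750, -15.6250, -7.6250
Σ(z_t−z̄)(z_{t+1}−z̄) = (149.1406) + (-47.9844) + (58.3906) + (7.8906) + (-10.2344) + (-255.8594) + (119.1406) = 20.4844
Denominator Σ(z_t−z̄)² = 1065.8750
r_1 = 20.4844 / 1065.8750 = 0.019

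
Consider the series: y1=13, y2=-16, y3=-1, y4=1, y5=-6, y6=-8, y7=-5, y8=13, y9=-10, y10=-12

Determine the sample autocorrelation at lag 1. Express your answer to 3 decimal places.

Mean ȳ = (13 − 16 − 1 + 1 − 6 − 8 − 5 + 13 − 10 − 12)/10 = -3.1000
Numerator Σ_{t=1}^{9}(y_t−ȳ)(y_{t+1}−ȳ) = -294.8100
Denominator Σ(y_t−ȳ)² = 868.9000
r_1 = -294.8100 / 868.9000 = -0.339

-0.339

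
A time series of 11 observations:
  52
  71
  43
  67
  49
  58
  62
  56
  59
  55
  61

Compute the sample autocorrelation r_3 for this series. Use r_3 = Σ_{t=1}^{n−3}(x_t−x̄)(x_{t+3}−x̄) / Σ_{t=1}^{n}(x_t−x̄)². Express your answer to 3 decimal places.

Mean x̄ = (52 + 71 + 43 + 67 + 49 + 58 + 62 + 56 + 59 + 55 + 61)/11 = 57.5455
Numerator Σ_{t=1}^{8}(x_t−x̄)(x_{t+3}−x̄) = -134.7107
Denominator Σ(x_t−x̄)² = 628.7273
r_3 = -134.7107 / 628.7273 = -0.214

-0.214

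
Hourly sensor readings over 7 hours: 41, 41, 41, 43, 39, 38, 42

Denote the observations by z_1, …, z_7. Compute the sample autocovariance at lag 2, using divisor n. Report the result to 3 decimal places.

Mean z̄ = (41 + 41 + 41 + 43 + 39 + 38 + 42)/7 = 40.7143
Σ_{t=1}^{5}(z_t−z̄)(z_{t+2}−z̄) = -8.1633
γ_2 = -8.1633 / 7 = -1.166

-1.166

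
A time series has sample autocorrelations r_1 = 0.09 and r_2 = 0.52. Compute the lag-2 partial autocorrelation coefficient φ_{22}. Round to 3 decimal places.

0.516

φ_{22} = (r_2 − r_1²) / (1 − r_1²)
r_1² = (0.09)² = 0.0081
Numerator = 0.52 − 0.0081 = 0.5119; denominator = 1 − 0.0081 = 0.9919
φ_{22} = 0.5119 / 0.9919 = 0.516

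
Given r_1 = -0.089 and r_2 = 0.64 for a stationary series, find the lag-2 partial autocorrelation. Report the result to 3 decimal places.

0.637

φ_{22} = (r_2 − r_1²) / (1 − r_1²)
r_1² = (-0.089)² = 0.007921
Numerator = 0.64 − 0.0079 = 0.6321; denominator = 1 − 0.0079 = 0.9921
φ_{22} = 0.6321 / 0.9921 = 0.637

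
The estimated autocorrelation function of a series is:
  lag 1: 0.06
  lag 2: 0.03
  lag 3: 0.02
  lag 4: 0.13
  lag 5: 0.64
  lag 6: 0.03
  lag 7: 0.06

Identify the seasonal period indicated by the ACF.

5

The largest autocorrelation is r_5 = 0.64; the remaining lags stay at or below 0.13.
The dominant spike at lag 5 indicates a seasonal period of 5.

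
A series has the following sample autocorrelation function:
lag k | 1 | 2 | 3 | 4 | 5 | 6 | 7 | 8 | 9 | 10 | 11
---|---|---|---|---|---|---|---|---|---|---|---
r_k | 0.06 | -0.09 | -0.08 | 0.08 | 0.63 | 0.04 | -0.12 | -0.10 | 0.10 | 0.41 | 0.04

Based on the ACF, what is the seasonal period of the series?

The largest autocorrelation is r_5 = 0.63, with a weaker echo at lag 10 (0.41); the remaining lags stay at or below 0.10.
The dominant spike at lag 5 indicates a seasonal period of 5.

5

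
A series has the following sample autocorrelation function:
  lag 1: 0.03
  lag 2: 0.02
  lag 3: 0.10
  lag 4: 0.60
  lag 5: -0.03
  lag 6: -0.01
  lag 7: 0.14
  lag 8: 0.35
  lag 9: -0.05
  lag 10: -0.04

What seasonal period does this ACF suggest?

The largest autocorrelation is r_4 = 0.60, with a weaker echo at lag 8 (0.35); the remaining lags stay at or below 0.14.
The dominant spike at lag 4 indicates a seasonal period of 4.

4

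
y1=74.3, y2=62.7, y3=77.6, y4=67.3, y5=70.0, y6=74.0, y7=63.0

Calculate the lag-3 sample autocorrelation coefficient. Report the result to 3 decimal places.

0.184

Mean ȳ = (74.3 + 62.7 + 77.6 + 67.3 + 70.0 + 74.0 + 63.0)/7 = 69.8429
Deviations from mean: 4.4571, -7.1429, 7.7571, -2.5429, 0.1571, 4.1571, -6.8429
Σ(y_t−ȳ)(y_{t+3}−ȳ) = (-11.3339) + (-1.1224) + (32.2476) + (17.4004) = 37.1916
Denominator Σ(y_t−ȳ)² = 201.6571
r_3 = 37.1916 / 201.6571 = 0.184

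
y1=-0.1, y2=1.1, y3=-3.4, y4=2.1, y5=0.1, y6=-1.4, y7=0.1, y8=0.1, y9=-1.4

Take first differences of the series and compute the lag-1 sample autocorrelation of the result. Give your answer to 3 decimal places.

-0.650

First differences Δy: 1.2, -4.5, 5.5, -2.0, -1.5, 1.5, 0.0, -1.5
Mean of differences = -0.1625
Numerator Σ(Δy_t−Δȳ)(Δy_{t+1}−Δȳ) = -40.5889
Denominator Σ(Δy_t−Δȳ)² = 62.4788
r_1(Δy) = -40.5889 / 62.4788 = -0.650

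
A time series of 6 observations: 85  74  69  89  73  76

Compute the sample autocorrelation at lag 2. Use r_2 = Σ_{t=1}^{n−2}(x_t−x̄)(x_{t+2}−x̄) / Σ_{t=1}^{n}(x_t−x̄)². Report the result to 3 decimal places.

Mean x̄ = (85 + 74 + 69 + 89 + 73 + 76)/6 = 77.6667
Deviations from mean: 7.3333, -3.6667, -8.6667, 11.3333, -4.6667, -1.6667
Σ(x_t−x̄)(x_{t+2}−x̄) = (-63.5556) + (-41.5556) + (40.4444) + (-18.8889) = -83.5556
Denominator Σ(x_t−x̄)² = 295.3333
r_2 = -83.5556 / 295.3333 = -0.283

-0.283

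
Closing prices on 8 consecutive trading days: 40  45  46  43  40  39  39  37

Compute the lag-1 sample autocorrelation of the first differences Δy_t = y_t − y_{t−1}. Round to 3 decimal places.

0.236

First differences Δy: 5, 1, -3, -3, -1, 0, -2
Mean of differences = -0.4286
Numerator Σ(Δy_t−Δȳ)(Δy_{t+1}−Δȳ) = 11.2449
Denominator Σ(Δy_t−Δȳ)² = 47.7143
r_1(Δy) = 11.2449 / 47.7143 = 0.236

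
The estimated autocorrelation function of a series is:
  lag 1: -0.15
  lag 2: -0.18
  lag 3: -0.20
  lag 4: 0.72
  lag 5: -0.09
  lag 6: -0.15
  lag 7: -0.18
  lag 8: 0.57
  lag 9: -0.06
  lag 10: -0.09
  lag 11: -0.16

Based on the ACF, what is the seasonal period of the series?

The largest autocorrelation is r_4 = 0.72, with a weaker echo at lag 8 (0.57); the remaining lags stay at or below -0.06.
The dominant spike at lag 4 indicates a seasonal period of 4.

4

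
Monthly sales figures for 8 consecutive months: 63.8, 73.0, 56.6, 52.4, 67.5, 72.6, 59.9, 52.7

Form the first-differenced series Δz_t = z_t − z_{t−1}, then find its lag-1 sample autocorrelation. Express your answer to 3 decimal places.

First differences Δz: 9.2, -16.4, -4.2, 15.1, 5.1, -12.7, -7.2
Mean of differences = -1.5857
Numerator Σ(Δz_t−Δz̄)(Δz_{t+1}−Δz̄) = -65.0273
Denominator Σ(Δz_t−Δz̄)² = 820.7886
r_1(Δz) = -65.0273 / 820.7886 = -0.079

-0.079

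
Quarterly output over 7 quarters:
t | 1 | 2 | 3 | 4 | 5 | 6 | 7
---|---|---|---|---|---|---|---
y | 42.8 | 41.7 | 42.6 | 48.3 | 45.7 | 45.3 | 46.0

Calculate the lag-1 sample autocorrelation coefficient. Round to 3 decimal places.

0.286

Mean ȳ = (42.8 + 41.7 + 42.6 + 48.3 + 45.7 + 45.3 + 46.0)/7 = 44.6286
Deviations from mean: -1.8286, -2.9286, -2.0286, 3.6714, 1.0714, 0.6714, 1.3714
Numerator Σ_{t=1}^{6}(y_t−ȳ)(y_{t+1}−ȳ) = 9.4220
Denominator Σ(y_t−ȳ)² = 32.9943
r_1 = 9.4220 / 32.9943 = 0.286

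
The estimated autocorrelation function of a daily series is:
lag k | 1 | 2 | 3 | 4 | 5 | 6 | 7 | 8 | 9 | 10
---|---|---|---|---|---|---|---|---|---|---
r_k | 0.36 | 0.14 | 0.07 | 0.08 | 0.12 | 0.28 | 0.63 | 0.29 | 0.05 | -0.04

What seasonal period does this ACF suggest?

7

The largest autocorrelation is r_7 = 0.63; the remaining lags stay at or below 0.36. The elevated value at lag 1 (0.36), dropping to 0.14 at lag 2, reflects decaying short-term dependence rather than seasonality.
The dominant spike at lag 7 indicates a seasonal period of 7.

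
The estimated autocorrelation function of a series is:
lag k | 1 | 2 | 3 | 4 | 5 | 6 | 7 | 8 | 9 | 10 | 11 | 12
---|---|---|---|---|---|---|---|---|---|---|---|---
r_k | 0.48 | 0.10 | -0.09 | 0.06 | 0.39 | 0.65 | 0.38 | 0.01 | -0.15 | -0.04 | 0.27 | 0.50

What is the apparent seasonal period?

The largest autocorrelation is r_6 = 0.65, with a weaker echo at lag 12 (0.50); the remaining lags stay at or below 0.48. The elevated value at lag 1 (0.48), dropping to 0.10 at lag 2, reflects decaying short-term dependence rather than seasonality.
The dominant spike at lag 6 indicates a seasonal period of 6.

6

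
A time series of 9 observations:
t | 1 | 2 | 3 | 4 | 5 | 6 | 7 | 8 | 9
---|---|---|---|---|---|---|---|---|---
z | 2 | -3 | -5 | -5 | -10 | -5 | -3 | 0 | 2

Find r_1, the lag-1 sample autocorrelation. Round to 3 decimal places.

Mean z̄ = (2 − 3 − 5 − 5 − 10 − 5 − 3 + 0 + 2)/9 = -3.0000
Numerator Σ_{t=1}^{8}(z_t−z̄)(z_{t+1}−z̄) = 47.0000
Denominator Σ(z_t−z̄)² = 120.0000
r_1 = 47.0000 / 120.0000 = 0.392

0.392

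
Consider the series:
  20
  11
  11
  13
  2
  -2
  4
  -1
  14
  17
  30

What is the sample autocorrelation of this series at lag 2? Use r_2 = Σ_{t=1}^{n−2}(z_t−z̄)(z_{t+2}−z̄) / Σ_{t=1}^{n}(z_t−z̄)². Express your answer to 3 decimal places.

0.161

Mean z̄ = (20 + 11 + 11 + 13 + 2 − 2 + 4 − 1 + 14 + 17 + 30)/11 = 10.8182
Numerator Σ_{t=1}^{9}(z_t−z̄)(z_{t+2}−z̄) = 150.3884
Denominator Σ(z_t−z̄)² = 933.6364
r_2 = 150.3884 / 933.6364 = 0.161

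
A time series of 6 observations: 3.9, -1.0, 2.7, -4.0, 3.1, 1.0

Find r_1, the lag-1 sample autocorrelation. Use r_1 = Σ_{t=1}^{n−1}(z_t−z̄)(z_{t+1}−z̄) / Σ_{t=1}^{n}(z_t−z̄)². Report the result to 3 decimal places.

-0.635

Mean z̄ = (3.9 − 1.0 + 2.7 − 4.0 + 3.1 + 1.0)/6 = 0.9500
Deviations from mean: 2.9500, -1.9500, 1.7500, -4.9500, 2.1500, 0.0500
Σ(z_t−z̄)(z_{t+1}−z̄) = (-5.7525) + (-3.4125) + (-8.6625) + (-10.6425) + (0.1075) = -28.3625
Denominator Σ(z_t−z̄)² = 44.6950
r_1 = -28.3625 / 44.6950 = -0.635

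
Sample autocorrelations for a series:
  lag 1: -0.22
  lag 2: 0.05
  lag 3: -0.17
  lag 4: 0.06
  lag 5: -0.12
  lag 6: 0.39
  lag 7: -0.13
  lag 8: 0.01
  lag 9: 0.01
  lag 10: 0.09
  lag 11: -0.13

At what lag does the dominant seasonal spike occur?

6

The largest autocorrelation is r_6 = 0.39; the remaining lags stay at or below 0.09.
The dominant spike at lag 6 indicates a seasonal period of 6.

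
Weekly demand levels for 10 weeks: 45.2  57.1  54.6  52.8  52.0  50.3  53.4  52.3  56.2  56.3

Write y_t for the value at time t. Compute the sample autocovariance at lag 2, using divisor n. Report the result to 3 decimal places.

Mean ȳ = (45.2 + 57.1 + 54.6 + 52.8 + 52.0 + 50.3 + 53.4 + 52.3 + 56.2 + 56.3)/10 = 53.0200
Σ_{t=1}^{8}(y_t−ȳ)(y_{t+2}−ȳ) = -13.8488
γ_2 = -13.8488 / 10 = -1.385

-1.385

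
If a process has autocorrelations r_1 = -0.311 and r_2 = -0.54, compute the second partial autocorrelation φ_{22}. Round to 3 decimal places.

-0.705

φ_{22} = (r_2 − r_1²) / (1 − r_1²)
r_1² = (-0.311)² = 0.096721
Numerator = -0.54 − 0.0967 = -0.6367; denominator = 1 − 0.0967 = 0.9033
φ_{22} = -0.6367 / 0.9033 = -0.705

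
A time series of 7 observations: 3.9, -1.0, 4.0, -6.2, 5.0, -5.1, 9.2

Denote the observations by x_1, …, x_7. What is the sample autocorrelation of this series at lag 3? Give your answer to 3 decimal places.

Mean x̄ = (3.9 − 1.0 + 4.0 − 6.2 + 5.0 − 5.1 + 9.2)/7 = 1.4000
Numerator Σ_{t=1}^{4}(x_t−x̄)(x_{t+3}−x̄) = -103.8200
Denominator Σ(x_t−x̄)² = 192.5800
r_3 = -103.8200 / 192.5800 = -0.539

-0.539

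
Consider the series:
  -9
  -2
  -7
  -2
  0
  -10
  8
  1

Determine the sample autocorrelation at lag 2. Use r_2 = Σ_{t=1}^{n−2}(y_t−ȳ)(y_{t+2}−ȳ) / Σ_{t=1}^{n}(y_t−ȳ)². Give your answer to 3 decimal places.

Mean ȳ = (-9 − 2 − 7 − 2 + 0 − 10 + 8 + 1)/8 = -2.6250
Σ(y_t−ȳ)(y_{t+2}−ȳ) = (27.8906) + (0.3906) + (-11.4844) + (-4.6094) + (27.8906) + (-26.7344) = 13.3438
Denominator Σ(y_t−ȳ)² = 247.8750
r_2 = 13.3438 / 247.8750 = 0.054

0.054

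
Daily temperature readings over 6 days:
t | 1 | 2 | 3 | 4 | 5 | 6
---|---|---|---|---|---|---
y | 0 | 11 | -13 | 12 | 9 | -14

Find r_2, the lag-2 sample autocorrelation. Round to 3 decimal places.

-0.217

Mean ȳ = (0 + 11 − 13 + 12 + 9 − 14)/6 = 0.8333
Deviations from mean: -0.8333, 10.1667, -13.8333, 11.1667, 8.1667, -14.8333
Numerator Σ_{t=1}^{4}(y_t−ȳ)(y_{t+2}−ȳ) = -153.5556
Denominator Σ(y_t−ȳ)² = 706.8333
r_2 = -153.5556 / 706.8333 = -0.217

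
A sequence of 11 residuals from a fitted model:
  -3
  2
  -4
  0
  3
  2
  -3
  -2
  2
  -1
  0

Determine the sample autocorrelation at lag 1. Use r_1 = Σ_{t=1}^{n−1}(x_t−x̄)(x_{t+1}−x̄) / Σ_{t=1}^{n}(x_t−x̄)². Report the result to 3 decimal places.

-0.248

Mean x̄ = (-3 + 2 − 4 + 0 + 3 + 2 − 3 − 2 + 2 − 1 + 0)/11 = -0.3636
Numerator Σ_{t=1}^{10}(x_t−x̄)(x_{t+1}−x̄) = -14.4959
Denominator Σ(x_t−x̄)² = 58.5455
r_1 = -14.4959 / 58.5455 = -0.248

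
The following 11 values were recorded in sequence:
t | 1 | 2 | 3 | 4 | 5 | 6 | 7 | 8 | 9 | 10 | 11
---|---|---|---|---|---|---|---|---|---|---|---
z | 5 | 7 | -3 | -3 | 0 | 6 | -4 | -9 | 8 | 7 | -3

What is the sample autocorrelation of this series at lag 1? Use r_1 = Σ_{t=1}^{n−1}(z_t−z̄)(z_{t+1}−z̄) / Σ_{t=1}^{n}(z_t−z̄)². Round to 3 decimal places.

-0.036

Mean z̄ = (5 + 7 − 3 − 3 + 0 + 6 − 4 − 9 + 8 + 7 − 3)/11 = 1.0000
Numerator Σ_{t=1}^{10}(z_t−z̄)(z_{t+1}−z̄) = -12.0000
Denominator Σ(z_t−z̄)² = 336.0000
r_1 = -12.0000 / 336.0000 = -0.036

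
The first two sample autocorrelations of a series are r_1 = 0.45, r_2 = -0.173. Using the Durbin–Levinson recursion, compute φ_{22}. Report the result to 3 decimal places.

φ_{22} = (r_2 − r_1²) / (1 − r_1²)
r_1² = (0.45)² = 0.2025
Numerator = -0.173 − 0.2025 = -0.3755; denominator = 1 − 0.2025 = 0.7975
φ_{22} = -0.3755 / 0.7975 = -0.471

-0.471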